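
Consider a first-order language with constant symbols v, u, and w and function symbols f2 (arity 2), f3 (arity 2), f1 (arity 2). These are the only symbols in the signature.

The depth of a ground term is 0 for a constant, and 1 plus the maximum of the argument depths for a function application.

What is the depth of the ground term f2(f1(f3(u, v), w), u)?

3

depth(f3(u, v)) = 1 + max(0, 0) = 1
depth(f1(f3(u, v), w)) = 1 + max(1, 0) = 2
depth(f2(f1(f3(u, v), w), u)) = 1 + max(2, 0) = 3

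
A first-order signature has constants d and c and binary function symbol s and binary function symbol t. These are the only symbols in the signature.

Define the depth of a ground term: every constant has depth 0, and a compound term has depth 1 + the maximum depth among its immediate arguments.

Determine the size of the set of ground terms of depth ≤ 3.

Count level by level. With function symbols s/2, t/2, the terms of depth ≤ k are the 2 constants together with each function applied to depth-≤(k−1) tuples, so N_k = 2 + N_{k-1}^2 + N_{k-1}^2.
N_0 = 2
N_1 = 2 + 2^2 + 2^2 = 10
N_2 = 2 + 10^2 + 10^2 = 202
N_3 = 2 + 202^2 + 202^2 = 81610

81610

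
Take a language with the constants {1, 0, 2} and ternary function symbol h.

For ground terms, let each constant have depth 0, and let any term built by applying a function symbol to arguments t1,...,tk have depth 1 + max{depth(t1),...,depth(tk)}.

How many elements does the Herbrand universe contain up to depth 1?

Write N_k for the number of ground terms of depth ≤ k. A term of depth ≤ k is either a constant or a function symbol applied to arguments of depth ≤ k−1, so N_k = 3 + N_{k-1}^3.
N_0 = 3
N_1 = 3 + 3^3 = 30

30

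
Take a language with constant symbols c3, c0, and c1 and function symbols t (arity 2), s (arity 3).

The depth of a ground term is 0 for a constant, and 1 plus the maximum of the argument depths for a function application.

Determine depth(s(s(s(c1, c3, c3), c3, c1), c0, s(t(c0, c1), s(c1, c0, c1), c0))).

3

depth(s(c1, c3, c3)) = 1 + max(0, 0, 0) = 1
depth(s(s(c1, c3, c3), c3, c1)) = 1 + max(1, 0, 0) = 2
depth(t(c0, c1)) = 1 + max(0, 0) = 1
depth(s(c1, c0, c1)) = 1 + max(0, 0, 0) = 1
depth(s(t(c0, c1), s(c1, c0, c1), c0)) = 1 + max(1, 1, 0) = 2
depth(s(s(s(c1, c3, c3), c3, c1), c0, s(t(c0, c1), s(c1, c0, c1), c0))) = 1 + max(2, 0, 2) = 3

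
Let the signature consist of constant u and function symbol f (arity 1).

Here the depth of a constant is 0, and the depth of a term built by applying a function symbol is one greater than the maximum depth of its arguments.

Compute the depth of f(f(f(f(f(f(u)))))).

6

depth(f(u)) = 1 + depth(u) = 1 + 0 = 1
depth(f(f(u))) = 1 + depth(f(u)) = 1 + 1 = 2
depth(f(f(f(u)))) = 1 + depth(f(f(u))) = 1 + 2 = 3
depth(f(f(f(f(u))))) = 1 + depth(f(f(f(u)))) = 1 + 3 = 4
depth(f(f(f(f(f(u)))))) = 1 + depth(f(f(f(f(u))))) = 1 + 4 = 5
depth(f(f(f(f(f(f(u))))))) = 1 + depth(f(f(f(f(f(u)))))) = 1 + 5 = 6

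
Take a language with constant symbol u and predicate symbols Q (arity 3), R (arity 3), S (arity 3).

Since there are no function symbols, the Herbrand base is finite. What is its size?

With no function symbols, the Herbrand universe is just the 1 constant.
Ground atoms per predicate: Q: 1^3 = 1, R: 1^3 = 1, S: 1^3 = 1.
Herbrand base size = 1 + 1 + 1 = 3.

3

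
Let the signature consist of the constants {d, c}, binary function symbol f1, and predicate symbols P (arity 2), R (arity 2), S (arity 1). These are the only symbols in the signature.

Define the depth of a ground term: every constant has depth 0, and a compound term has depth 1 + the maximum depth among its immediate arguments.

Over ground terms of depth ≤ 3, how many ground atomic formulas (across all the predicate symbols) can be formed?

4183278

First count ground terms of depth ≤ 3.
Let N_k count ground terms of depth at most k. Each non-constant term of depth ≤ k is some function symbol applied to depth-≤(k−1) arguments, giving N_k = 2 + N_{k-1}^2.
N_0 = 2
N_1 = 2 + 2^2 = 6
N_2 = 2 + 6^2 = 38
N_3 = 2 + 38^2 = 1446
So |H| = 1446.
Ground atoms are formed by filling each argument slot of a predicate with a term from H, so an r-ary predicate gives |H|^r atoms:
  P: 1446^2 = 2090916;  R: 1446^2 = 2090916;  S: 1446
Total ground atoms: 2090916 + 2090916 + 1446 = 4183278.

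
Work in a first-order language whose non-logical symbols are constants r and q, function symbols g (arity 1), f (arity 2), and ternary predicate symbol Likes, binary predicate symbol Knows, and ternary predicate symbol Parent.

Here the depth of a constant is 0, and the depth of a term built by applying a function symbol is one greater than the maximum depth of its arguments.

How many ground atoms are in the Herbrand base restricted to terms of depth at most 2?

First count ground terms of depth ≤ 2.
Write N_k for the number of ground terms of depth ≤ k. A term of depth ≤ k is either a constant or a function symbol applied to arguments of depth ≤ k−1, so N_k = 2 + N_{k-1} + N_{k-1}^2.
N_0 = 2
N_1 = 2 + 2 + 2^2 = 8
N_2 = 2 + 8 + 8^2 = 74
So |H| = 74.
A ground atom is a predicate applied to a tuple of terms from H, so the count is the sum over predicates of |H|^arity:
  Likes: 74^3 = 405224;  Knows: 74^2 = 5476;  Parent: 74^3 = 405224
Total ground atoms: 405224 + 5476 + 405224 = 815924.

815924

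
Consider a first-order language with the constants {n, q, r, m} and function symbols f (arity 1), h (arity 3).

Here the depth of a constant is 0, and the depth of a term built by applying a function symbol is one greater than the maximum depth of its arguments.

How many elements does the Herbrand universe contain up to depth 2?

373324

Write N_k for the number of ground terms of depth ≤ k. A term of depth ≤ k is either a constant or a function symbol applied to arguments of depth ≤ k−1, so N_k = 4 + N_{k-1} + N_{k-1}^3.
N_0 = 4
N_1 = 4 + 4 + 4^3 = 72
N_2 = 4 + 72 + 72^3 = 373324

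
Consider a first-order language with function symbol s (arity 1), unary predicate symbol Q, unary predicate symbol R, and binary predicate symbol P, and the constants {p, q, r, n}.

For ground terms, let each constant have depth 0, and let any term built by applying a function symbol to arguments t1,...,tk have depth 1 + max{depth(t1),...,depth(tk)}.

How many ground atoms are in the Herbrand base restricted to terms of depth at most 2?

First count ground terms of depth ≤ 2.
Count level by level. With function symbols s/1, the terms of depth ≤ k are the 4 constants together with each function applied to depth-≤(k−1) tuples, so N_k = 4 + N_{k-1}.
N_0 = 4
N_1 = 4 + 4 = 8
N_2 = 4 + 8 = 12
Explicitly: p, q, r, n, s(p), s(q), s(r), s(n), s(s(p)), s(s(q)), s(s(r)), s(s(n)).
So |H| = 12.
Each predicate of arity r yields |H|^r ground atoms (one per choice of an r-tuple from H):
  Q: 12;  R: 12;  P: 12^2 = 144
Total ground atoms: 12 + 12 + 144 = 168.

168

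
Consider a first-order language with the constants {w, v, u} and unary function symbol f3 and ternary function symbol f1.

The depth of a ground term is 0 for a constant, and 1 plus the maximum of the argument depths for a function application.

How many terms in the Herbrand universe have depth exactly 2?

35940

Let N_k = |{terms of depth ≤ k}|. Then N_0 = 3 and N_k = 3 + N_{k-1} + N_{k-1}^3 for k ≥ 1 (one summand per function symbol, arity giving the exponent).
N_0 = 3
N_1 = 3 + 3 + 3^3 = 33
N_2 = 3 + 33 + 33^3 = 35973
Terms of depth exactly 2: N_2 − N_1 = 35973 − 33 = 35940.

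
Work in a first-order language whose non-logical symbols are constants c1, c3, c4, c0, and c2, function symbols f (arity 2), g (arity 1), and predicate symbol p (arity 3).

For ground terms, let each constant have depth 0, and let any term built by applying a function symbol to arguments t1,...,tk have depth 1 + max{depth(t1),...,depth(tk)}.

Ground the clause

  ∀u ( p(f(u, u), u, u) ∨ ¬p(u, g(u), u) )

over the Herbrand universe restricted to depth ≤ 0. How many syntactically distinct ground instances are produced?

5

Ground terms of depth ≤ 0:
  Let N_k count ground terms of depth at most k. Each non-constant term of depth ≤ k is some function symbol applied to depth-≤(k−1) arguments, giving N_k = 5 + N_{k-1}^2 + N_{k-1}.
  N_0 = 5
  Explicitly: c1, c3, c4, c0, c2.
So there are 5 ground terms available for substitution.
There is 1 variable to instantiate (u),  occurring in at least one literal, so different choices give different ground instances.
Number of ground instances = 5.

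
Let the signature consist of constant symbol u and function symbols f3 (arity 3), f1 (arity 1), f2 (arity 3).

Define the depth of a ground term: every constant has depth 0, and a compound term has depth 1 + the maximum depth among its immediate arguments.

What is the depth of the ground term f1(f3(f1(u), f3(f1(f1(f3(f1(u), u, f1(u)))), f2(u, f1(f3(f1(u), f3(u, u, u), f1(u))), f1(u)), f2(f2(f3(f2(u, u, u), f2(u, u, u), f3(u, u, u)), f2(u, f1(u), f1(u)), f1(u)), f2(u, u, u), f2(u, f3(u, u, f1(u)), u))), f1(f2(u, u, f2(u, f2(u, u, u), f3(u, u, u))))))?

depth(f1(u)) = 1 + depth(u) = 1 + 0 = 1
depth(f3(f1(u), u, f1(u))) = 1 + max(1, 0, 1) = 2
depth(f1(f3(f1(u), u, f1(u)))) = 1 + depth(f3(f1(u), u, f1(u))) = 1 + 2 = 3
depth(f1(f1(f3(f1(u), u, f1(u))))) = 1 + depth(f1(f3(f1(u), u, f1(u)))) = 1 + 3 = 4
depth(f3(u, u, u)) = 1 + max(0, 0, 0) = 1
depth(f3(f1(u), f3(u, u, u), f1(u))) = 1 + max(1, 1, 1) = 2
depth(f1(f3(f1(u), f3(u, u, u), f1(u)))) = 1 + depth(f3(f1(u), f3(u, u, u), f1(u))) = 1 + 2 = 3
depth(f2(u, f1(f3(f1(u), f3(u, u, u), f1(u))), f1(u))) = 1 + max(0, 3, 1) = 4
depth(f2(u, u, u)) = 1 + max(0, 0, 0) = 1
depth(f3(f2(u, u, u), f2(u, u, u), f3(u, u, u))) = 1 + max(1, 1, 1) = 2
depth(f2(u, f1(u), f1(u))) = 1 + max(0, 1, 1) = 2
depth(f2(f3(f2(u, u, u), f2(u, u, u), f3(u, u, u)), f2(u, f1(u), f1(u)), f1(u))) = 1 + max(2, 2, 1) = 3
depth(f3(u, u, f1(u))) = 1 + max(0, 0, 1) = 2
depth(f2(u, f3(u, u, f1(u)), u)) = 1 + max(0, 2, 0) = 3
depth(f2(f2(f3(f2(u, u, u), f2(u, u, u), f3(u, u, u)), f2(u, f1(u), f1(u)), f1(u)), f2(u, u, u), f2(u, f3(u, u, f1(u)), u))) = 1 + max(3, 1, 3) = 4
depth(f3(f1(f1(f3(f1(u), u, f1(u)))), f2(u, f1(f3(f1(u), f3(u, u, u), f1(u))), f1(u)), f2(f2(f3(f2(u, u, u), f2(u, u, u), f3(u, u, u)), f2(u, f1(u), f1(u)), f1(u)), f2(u, u, u), f2(u, f3(u, u, f1(u)), u)))) = 1 + max(4, 4, 4) = 5
depth(f2(u, f2(u, u, u), f3(u, u, u))) = 1 + max(0, 1, 1) = 2
depth(f2(u, u, f2(u, f2(u, u, u), f3(u, u, u)))) = 1 + max(0, 0, 2) = 3
depth(f1(f2(u, u, f2(u, f2(u, u, u), f3(u, u, u))))) = 1 + depth(f2(u, u, f2(u, f2(u, u, u), f3(u, u, u)))) = 1 + 3 = 4
depth(f3(f1(u), f3(f1(f1(f3(f1(u), u, f1(u)))), f2(u, f1(f3(f1(u), f3(u, u, u), f1(u))), f1(u)), f2(f2(f3(f2(u, u, u), f2(u, u, u), f3(u, u, u)), f2(u, f1(u), f1(u)), f1(u)), f2(u, u, u), f2(u, f3(u, u, f1(u)), u))), f1(f2(u, u, f2(u, f2(u, u, u), f3(u, u, u)))))) = 1 + max(1, 5, 4) = 6
depth(f1(f3(f1(u), f3(f1(f1(f3(f1(u), u, f1(u)))), f2(u, f1(f3(f1(u), f3(u, u, u), f1(u))), f1(u)), f2(f2(f3(f2(u, u, u), f2(u, u, u), f3(u, u, u)), f2(u, f1(u), f1(u)), f1(u)), f2(u, u, u), f2(u, f3(u, u, f1(u)), u))), f1(f2(u, u, f2(u, f2(u, u, u), f3(u, u, u))))))) = 1 + depth(f3(f1(u), f3(f1(f1(f3(f1(u), u, f1(u)))), f2(u, f1(f3(f1(u), f3(u, u, u), f1(u))), f1(u)), f2(f2(f3(f2(u, u, u), f2(u, u, u), f3(u, u, u)), f2(u, f1(u), f1(u)), f1(u)), f2(u, u, u), f2(u, f3(u, u, f1(u)), u))), f1(f2(u, u, f2(u, f2(u, u, u), f3(u, u, u)))))) = 1 + 6 = 7

7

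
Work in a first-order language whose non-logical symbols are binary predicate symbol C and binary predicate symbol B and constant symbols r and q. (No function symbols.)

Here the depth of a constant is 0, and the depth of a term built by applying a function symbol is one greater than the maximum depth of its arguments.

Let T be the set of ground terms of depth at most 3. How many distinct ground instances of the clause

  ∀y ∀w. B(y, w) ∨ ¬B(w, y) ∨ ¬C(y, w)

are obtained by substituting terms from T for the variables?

Ground terms of depth ≤ 3:
  With no function symbols every ground term is a constant, so there are exactly 2 ground terms at every depth bound.
  N_0 = 2
  N_1 = 2
  N_2 = 2
  N_3 = 2
So there are 2 ground terms available for substitution.
Each of y, w ranges independently over the available ground terms, and distinct assignments produce distinct instances.
Number of ground instances = 2^2 = 4.

4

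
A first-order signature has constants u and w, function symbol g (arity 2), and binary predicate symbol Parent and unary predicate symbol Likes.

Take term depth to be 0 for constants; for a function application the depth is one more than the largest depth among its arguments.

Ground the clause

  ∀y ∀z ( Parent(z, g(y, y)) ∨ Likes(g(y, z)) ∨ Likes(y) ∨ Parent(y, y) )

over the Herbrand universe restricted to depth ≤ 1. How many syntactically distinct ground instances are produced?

36

Ground terms of depth ≤ 1:
  Let N_k = |{terms of depth ≤ k}|. Then N_0 = 2 and N_k = 2 + N_{k-1}^2 for k ≥ 1 (one summand per function symbol, arity giving the exponent).
  N_0 = 2
  N_1 = 2 + 2^2 = 6
So there are 6 ground terms available for substitution.
The clause has 2 distinct variables (y, z), each appearing in the body. In the free term algebra distinct substitutions yield syntactically distinct ground instances.
Number of ground instances = 6^2 = 36.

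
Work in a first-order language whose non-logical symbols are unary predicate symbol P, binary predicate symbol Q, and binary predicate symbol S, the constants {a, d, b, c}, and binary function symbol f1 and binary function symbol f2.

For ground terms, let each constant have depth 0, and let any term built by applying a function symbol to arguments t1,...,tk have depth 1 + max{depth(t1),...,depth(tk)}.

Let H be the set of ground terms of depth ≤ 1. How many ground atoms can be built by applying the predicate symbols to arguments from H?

First count ground terms of depth ≤ 1.
Count level by level. With function symbols f1/2, f2/2, the terms of depth ≤ k are the 4 constants together with each function applied to depth-≤(k−1) tuples, so N_k = 4 + N_{k-1}^2 + N_{k-1}^2.
N_0 = 4
N_1 = 4 + 4^2 + 4^2 = 36
So |H| = 36.
Ground atoms are formed by filling each argument slot of a predicate with a term from H, so an r-ary predicate gives |H|^r atoms:
  P: 36;  Q: 36^2 = 1296;  S: 36^2 = 1296
Total ground atoms: 36 + 1296 + 1296 = 2628.

2628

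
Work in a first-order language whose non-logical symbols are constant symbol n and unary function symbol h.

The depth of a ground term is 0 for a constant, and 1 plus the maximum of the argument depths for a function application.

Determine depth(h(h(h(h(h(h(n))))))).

6

depth(h(n)) = 1 + depth(n) = 1 + 0 = 1
depth(h(h(n))) = 1 + depth(h(n)) = 1 + 1 = 2
depth(h(h(h(n)))) = 1 + depth(h(h(n))) = 1 + 2 = 3
depth(h(h(h(h(n))))) = 1 + depth(h(h(h(n)))) = 1 + 3 = 4
depth(h(h(h(h(h(n)))))) = 1 + depth(h(h(h(h(n))))) = 1 + 4 = 5
depth(h(h(h(h(h(h(n))))))) = 1 + depth(h(h(h(h(h(n)))))) = 1 + 5 = 6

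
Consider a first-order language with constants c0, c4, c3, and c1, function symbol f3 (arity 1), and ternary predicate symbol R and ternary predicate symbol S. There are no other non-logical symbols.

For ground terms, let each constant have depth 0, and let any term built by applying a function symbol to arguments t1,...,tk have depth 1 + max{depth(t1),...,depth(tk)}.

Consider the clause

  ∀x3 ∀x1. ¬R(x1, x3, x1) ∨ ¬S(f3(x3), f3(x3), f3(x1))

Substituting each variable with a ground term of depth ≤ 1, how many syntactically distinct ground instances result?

64

Ground terms of depth ≤ 1:
  If N_k denotes the number of depth-≤k ground terms, the 4 constants give N_0 = 4, and each function symbol of arity r contributes N_{k-1}^r new terms at level k: N_k = 4 + N_{k-1}.
  N_0 = 4
  N_1 = 4 + 4 = 8
  Explicitly: c0, c4, c3, c1, f3(c0), f3(c4), f3(c3), f3(c1).
So there are 8 ground terms available for substitution.
There are 2 variables to instantiate (x3, x1), each occurring in at least one literal, so different choices give different ground instances.
Number of ground instances = 8^2 = 64.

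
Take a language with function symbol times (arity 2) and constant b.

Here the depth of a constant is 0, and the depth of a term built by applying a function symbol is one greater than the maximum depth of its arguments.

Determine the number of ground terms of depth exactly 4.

Let N_k count ground terms of depth at most k. Each non-constant term of depth ≤ k is some function symbol applied to depth-≤(k−1) arguments, giving N_k = 1 + N_{k-1}^2.
N_0 = 1
N_1 = 1 + 1^2 = 2
N_2 = 1 + 2^2 = 5
N_3 = 1 + 5^2 = 26
N_4 = 1 + 26^2 = 677
Terms of depth exactly 4: N_4 − N_3 = 677 − 26 = 651.

651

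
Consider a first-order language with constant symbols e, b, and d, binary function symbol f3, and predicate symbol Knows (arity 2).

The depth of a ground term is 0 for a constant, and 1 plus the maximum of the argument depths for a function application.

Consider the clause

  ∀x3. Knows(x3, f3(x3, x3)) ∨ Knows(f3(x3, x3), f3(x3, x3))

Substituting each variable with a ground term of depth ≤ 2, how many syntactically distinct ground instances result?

Ground terms of depth ≤ 2:
  Let N_k count ground terms of depth at most k. Each non-constant term of depth ≤ k is some function symbol applied to depth-≤(k−1) arguments, giving N_k = 3 + N_{k-1}^2.
  N_0 = 3
  N_1 = 3 + 3^2 = 12
  N_2 = 3 + 12^2 = 147
So there are 147 ground terms available for substitution.
There is 1 variable to instantiate (x3),  occurring in at least one literal, so different choices give different ground instances.
Number of ground instances = 147.

147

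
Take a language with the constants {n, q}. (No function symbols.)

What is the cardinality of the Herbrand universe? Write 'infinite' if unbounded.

2

There are no function symbols, so every ground term is one of the 2 constants.
The Herbrand universe is {n, q}, which is finite with 2 elements.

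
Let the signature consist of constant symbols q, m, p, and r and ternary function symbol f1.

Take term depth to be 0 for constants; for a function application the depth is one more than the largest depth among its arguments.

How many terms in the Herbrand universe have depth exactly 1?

64

If N_k denotes the number of depth-≤k ground terms, the 4 constants give N_0 = 4, and each function symbol of arity r contributes N_{k-1}^r new terms at level k: N_k = 4 + N_{k-1}^3.
N_0 = 4
N_1 = 4 + 4^3 = 68
Terms of depth exactly 1: N_1 − N_0 = 68 − 4 = 64.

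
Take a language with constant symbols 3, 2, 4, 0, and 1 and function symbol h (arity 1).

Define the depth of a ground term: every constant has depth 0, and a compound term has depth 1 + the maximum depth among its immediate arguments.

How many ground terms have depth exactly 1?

5

Let N_k = |{terms of depth ≤ k}|. Then N_0 = 5 and N_k = 5 + N_{k-1} for k ≥ 1 (one summand per function symbol, arity giving the exponent).
N_0 = 5
N_1 = 5 + 5 = 10
Terms of depth exactly 1: N_1 − N_0 = 10 − 5 = 5.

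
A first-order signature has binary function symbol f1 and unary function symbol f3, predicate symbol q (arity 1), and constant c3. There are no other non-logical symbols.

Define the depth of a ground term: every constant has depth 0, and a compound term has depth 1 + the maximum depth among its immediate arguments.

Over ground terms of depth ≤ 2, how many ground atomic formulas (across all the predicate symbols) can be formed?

First count ground terms of depth ≤ 2.
Write N_k for the number of ground terms of depth ≤ k. A term of depth ≤ k is either a constant or a function symbol applied to arguments of depth ≤ k−1, so N_k = 1 + N_{k-1}^2 + N_{k-1}.
N_0 = 1
N_1 = 1 + 1^2 + 1 = 3
N_2 = 1 + 3^2 + 3 = 13
So |H| = 13.
A ground atom is a predicate applied to a tuple of terms from H, so the count is the sum over predicates of |H|^arity:
  q: 13
Total ground atoms: 13.

13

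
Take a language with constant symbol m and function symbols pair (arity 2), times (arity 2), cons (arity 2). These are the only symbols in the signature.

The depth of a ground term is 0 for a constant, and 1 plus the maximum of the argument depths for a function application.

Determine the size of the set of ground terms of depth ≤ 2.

Let N_k = |{terms of depth ≤ k}|. Then N_0 = 1 and N_k = 1 + N_{k-1}^2 + N_{k-1}^2 + N_{k-1}^2 for k ≥ 1 (one summand per function symbol, arity giving the exponent).
N_0 = 1
N_1 = 1 + 1^2 + 1^2 + 1^2 = 4
N_2 = 1 + 4^2 + 4^2 + 4^2 = 49

49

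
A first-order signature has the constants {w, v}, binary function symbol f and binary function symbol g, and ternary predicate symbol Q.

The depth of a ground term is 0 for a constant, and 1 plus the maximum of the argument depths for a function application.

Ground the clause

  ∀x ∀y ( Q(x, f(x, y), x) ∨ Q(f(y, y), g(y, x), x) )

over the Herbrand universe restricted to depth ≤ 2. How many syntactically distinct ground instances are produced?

40804

Ground terms of depth ≤ 2:
  Let N_k = |{terms of depth ≤ k}|. Then N_0 = 2 and N_k = 2 + N_{k-1}^2 + N_{k-1}^2 for k ≥ 1 (one summand per function symbol, arity giving the exponent).
  N_0 = 2
  N_1 = 2 + 2^2 + 2^2 = 10
  N_2 = 2 + 10^2 + 10^2 = 202
So there are 202 ground terms available for substitution.
Each of x, y ranges independently over the available ground terms, and distinct assignments produce distinct instances.
Number of ground instances = 202^2 = 40804.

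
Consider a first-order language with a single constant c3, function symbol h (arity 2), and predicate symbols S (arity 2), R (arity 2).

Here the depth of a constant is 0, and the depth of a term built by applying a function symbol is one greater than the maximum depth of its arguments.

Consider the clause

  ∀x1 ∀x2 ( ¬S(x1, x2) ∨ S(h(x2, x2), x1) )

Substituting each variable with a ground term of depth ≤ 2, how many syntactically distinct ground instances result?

25

Ground terms of depth ≤ 2:
  If N_k denotes the number of depth-≤k ground terms, the 1 constant gives N_0 = 1, and each function symbol of arity r contributes N_{k-1}^r new terms at level k: N_k = 1 + N_{k-1}^2.
  N_0 = 1
  N_1 = 1 + 1^2 = 2
  N_2 = 1 + 2^2 = 5
  Explicitly: c3, h(c3, c3), h(c3, h(c3, c3)), h(h(c3, c3), c3), h(h(c3, c3), h(c3, c3)).
So there are 5 ground terms available for substitution.
Each of x1, x2 ranges independently over the available ground terms, and distinct assignments produce distinct instances.
Number of ground instances = 5^2 = 25.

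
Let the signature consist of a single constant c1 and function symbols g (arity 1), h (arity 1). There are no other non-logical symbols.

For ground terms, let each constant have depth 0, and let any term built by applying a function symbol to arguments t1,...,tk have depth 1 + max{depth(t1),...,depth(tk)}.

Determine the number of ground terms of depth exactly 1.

2

Let N_k = |{terms of depth ≤ k}|. Then N_0 = 1 and N_k = 1 + N_{k-1} + N_{k-1} for k ≥ 1 (one summand per function symbol, arity giving the exponent).
N_0 = 1
N_1 = 1 + 1 + 1 = 3
Terms of depth exactly 1: N_1 − N_0 = 3 − 1 = 2.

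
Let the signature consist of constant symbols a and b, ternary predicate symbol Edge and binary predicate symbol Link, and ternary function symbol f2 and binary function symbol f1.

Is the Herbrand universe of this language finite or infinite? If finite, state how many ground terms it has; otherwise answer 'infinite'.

infinite

The signature has at least one function symbol (f2, arity 3) and at least one constant (a).
Iterating f2 gives infinitely many distinct ground terms: a, f2(a, a, a), f2(f2(a, a, a), f2(a, a, a), f2(a, a, a)), ...
So the Herbrand universe is infinite.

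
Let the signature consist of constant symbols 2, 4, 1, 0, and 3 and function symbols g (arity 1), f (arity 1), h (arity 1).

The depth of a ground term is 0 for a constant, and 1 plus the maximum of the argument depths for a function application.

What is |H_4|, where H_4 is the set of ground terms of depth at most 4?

605

Let N_k count ground terms of depth at most k. Each non-constant term of depth ≤ k is some function symbol applied to depth-≤(k−1) arguments, giving N_k = 5 + N_{k-1} + N_{k-1} + N_{k-1}.
N_0 = 5
N_1 = 5 + 5 + 5 + 5 = 20
N_2 = 5 + 20 + 20 + 20 = 65
N_3 = 5 + 65 + 65 + 65 = 200
N_4 = 5 + 200 + 200 + 200 = 605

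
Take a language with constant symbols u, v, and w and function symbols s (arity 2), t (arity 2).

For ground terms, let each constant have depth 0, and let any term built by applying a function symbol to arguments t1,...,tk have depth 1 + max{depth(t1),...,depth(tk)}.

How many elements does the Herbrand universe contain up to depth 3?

Let N_k = |{terms of depth ≤ k}|. Then N_0 = 3 and N_k = 3 + N_{k-1}^2 + N_{k-1}^2 for k ≥ 1 (one summand per function symbol, arity giving the exponent).
N_0 = 3
N_1 = 3 + 3^2 + 3^2 = 21
N_2 = 3 + 21^2 + 21^2 = 885
N_3 = 3 + 885^2 + 885^2 = 1566453

1566453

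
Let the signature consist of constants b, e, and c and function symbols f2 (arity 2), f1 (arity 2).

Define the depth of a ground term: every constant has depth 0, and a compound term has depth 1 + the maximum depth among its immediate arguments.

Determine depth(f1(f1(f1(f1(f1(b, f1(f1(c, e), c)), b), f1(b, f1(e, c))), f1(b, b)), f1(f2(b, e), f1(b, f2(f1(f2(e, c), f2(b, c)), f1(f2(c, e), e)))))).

7

depth(f1(c, e)) = 1 + max(0, 0) = 1
depth(f1(f1(c, e), c)) = 1 + max(1, 0) = 2
depth(f1(b, f1(f1(c, e), c))) = 1 + max(0, 2) = 3
depth(f1(f1(b, f1(f1(c, e), c)), b)) = 1 + max(3, 0) = 4
depth(f1(e, c)) = 1 + max(0, 0) = 1
depth(f1(b, f1(e, c))) = 1 + max(0, 1) = 2
depth(f1(f1(f1(b, f1(f1(c, e), c)), b), f1(b, f1(e, c)))) = 1 + max(4, 2) = 5
depth(f1(b, b)) = 1 + max(0, 0) = 1
depth(f1(f1(f1(f1(b, f1(f1(c, e), c)), b), f1(b, f1(e, c))), f1(b, b))) = 1 + max(5, 1) = 6
depth(f2(b, e)) = 1 + max(0, 0) = 1
depth(f2(e, c)) = 1 + max(0, 0) = 1
depth(f2(b, c)) = 1 + max(0, 0) = 1
depth(f1(f2(e, c), f2(b, c))) = 1 + max(1, 1) = 2
depth(f2(c, e)) = 1 + max(0, 0) = 1
depth(f1(f2(c, e), e)) = 1 + max(1, 0) = 2
depth(f2(f1(f2(e, c), f2(b, c)), f1(f2(c, e), e))) = 1 + max(2, 2) = 3
depth(f1(b, f2(f1(f2(e, c), f2(b, c)), f1(f2(c, e), e)))) = 1 + max(0, 3) = 4
depth(f1(f2(b, e), f1(b, f2(f1(f2(e, c), f2(b, c)), f1(f2(c, e), e))))) = 1 + max(1, 4) = 5
depth(f1(f1(f1(f1(f1(b, f1(f1(c, e), c)), b), f1(b, f1(e, c))), f1(b, b)), f1(f2(b, e), f1(b, f2(f1(f2(e, c), f2(b, c)), f1(f2(c, e), e)))))) = 1 + max(6, 5) = 7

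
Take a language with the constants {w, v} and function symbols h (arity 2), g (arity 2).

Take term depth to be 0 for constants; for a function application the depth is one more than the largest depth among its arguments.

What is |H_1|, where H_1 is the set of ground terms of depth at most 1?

Let N_k count ground terms of depth at most k. Each non-constant term of depth ≤ k is some function symbol applied to depth-≤(k−1) arguments, giving N_k = 2 + N_{k-1}^2 + N_{k-1}^2.
N_0 = 2
N_1 = 2 + 2^2 + 2^2 = 10
Explicitly: w, v, h(w, w), h(w, v), h(v, w), h(v, v), g(w, w), g(w, v), g(v, w), g(v, v).

10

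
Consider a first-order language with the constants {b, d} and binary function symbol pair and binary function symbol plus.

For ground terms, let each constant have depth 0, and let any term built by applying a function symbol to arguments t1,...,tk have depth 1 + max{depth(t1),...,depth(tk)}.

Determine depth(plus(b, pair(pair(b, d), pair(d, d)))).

depth(pair(b, d)) = 1 + max(0, 0) = 1
depth(pair(d, d)) = 1 + max(0, 0) = 1
depth(pair(pair(b, d), pair(d, d))) = 1 + max(1, 1) = 2
depth(plus(b, pair(pair(b, d), pair(d, d)))) = 1 + max(0, 2) = 3

3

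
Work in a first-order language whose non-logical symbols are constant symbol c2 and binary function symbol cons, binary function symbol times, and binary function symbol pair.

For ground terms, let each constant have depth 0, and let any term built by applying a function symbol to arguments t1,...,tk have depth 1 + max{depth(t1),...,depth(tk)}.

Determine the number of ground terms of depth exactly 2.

Count level by level. With function symbols cons/2, times/2, pair/2, the terms of depth ≤ k are the 1 constant together with each function applied to depth-≤(k−1) tuples, so N_k = 1 + N_{k-1}^2 + N_{k-1}^2 + N_{k-1}^2.
N_0 = 1
N_1 = 1 + 1^2 + 1^2 + 1^2 = 4
N_2 = 1 + 4^2 + 4^2 + 4^2 = 49
Terms of depth exactly 2: N_2 − N_1 = 49 − 4 = 45.

45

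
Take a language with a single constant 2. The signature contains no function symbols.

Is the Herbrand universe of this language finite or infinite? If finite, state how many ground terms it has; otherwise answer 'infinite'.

1

There are no function symbols, so the only ground term is the single constant.
The Herbrand universe is {2}, finite with 1 element.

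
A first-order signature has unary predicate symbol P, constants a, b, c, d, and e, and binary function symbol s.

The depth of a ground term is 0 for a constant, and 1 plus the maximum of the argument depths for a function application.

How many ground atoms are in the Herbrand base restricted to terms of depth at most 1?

First count ground terms of depth ≤ 1.
Let N_k = |{terms of depth ≤ k}|. Then N_0 = 5 and N_k = 5 + N_{k-1}^2 for k ≥ 1 (one summand per function symbol, arity giving the exponent).
N_0 = 5
N_1 = 5 + 5^2 = 30
So |H| = 30.
A ground atom is a predicate applied to a tuple of terms from H, so the count is the sum over predicates of |H|^arity:
  P: 30
Total ground atoms: 30.

30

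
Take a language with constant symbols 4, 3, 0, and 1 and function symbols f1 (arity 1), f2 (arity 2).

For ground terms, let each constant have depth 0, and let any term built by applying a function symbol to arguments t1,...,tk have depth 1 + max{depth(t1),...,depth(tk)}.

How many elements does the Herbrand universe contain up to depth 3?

365424

If N_k denotes the number of depth-≤k ground terms, the 4 constants give N_0 = 4, and each function symbol of arity r contributes N_{k-1}^r new terms at level k: N_k = 4 + N_{k-1} + N_{k-1}^2.
N_0 = 4
N_1 = 4 + 4 + 4^2 = 24
N_2 = 4 + 24 + 24^2 = 604
N_3 = 4 + 604 + 604^2 = 365424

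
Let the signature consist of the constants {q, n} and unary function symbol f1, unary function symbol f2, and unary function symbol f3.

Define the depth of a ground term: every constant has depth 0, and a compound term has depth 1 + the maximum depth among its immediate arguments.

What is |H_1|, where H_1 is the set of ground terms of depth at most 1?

Let N_k count ground terms of depth at most k. Each non-constant term of depth ≤ k is some function symbol applied to depth-≤(k−1) arguments, giving N_k = 2 + N_{k-1} + N_{k-1} + N_{k-1}.
N_0 = 2
N_1 = 2 + 2 + 2 + 2 = 8
Explicitly: q, n, f1(q), f1(n), f2(q), f2(n), f3(q), f3(n).

8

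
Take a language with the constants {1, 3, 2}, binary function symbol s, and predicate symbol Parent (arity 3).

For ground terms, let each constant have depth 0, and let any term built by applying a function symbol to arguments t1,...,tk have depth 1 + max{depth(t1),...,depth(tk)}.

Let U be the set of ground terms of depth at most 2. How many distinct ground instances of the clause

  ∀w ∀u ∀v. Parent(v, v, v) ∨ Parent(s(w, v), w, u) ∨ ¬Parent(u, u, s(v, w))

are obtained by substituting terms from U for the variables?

Ground terms of depth ≤ 2:
  Write N_k for the number of ground terms of depth ≤ k. A term of depth ≤ k is either a constant or a function symbol applied to arguments of depth ≤ k−1, so N_k = 3 + N_{k-1}^2.
  N_0 = 3
  N_1 = 3 + 3^2 = 12
  N_2 = 3 + 12^2 = 147
So there are 147 ground terms available for substitution.
The clause has 3 distinct variables (w, u, v), each appearing in the body. In the free term algebra distinct substitutions yield syntactically distinct ground instances.
Number of ground instances = 147^3 = 3176523.

3176523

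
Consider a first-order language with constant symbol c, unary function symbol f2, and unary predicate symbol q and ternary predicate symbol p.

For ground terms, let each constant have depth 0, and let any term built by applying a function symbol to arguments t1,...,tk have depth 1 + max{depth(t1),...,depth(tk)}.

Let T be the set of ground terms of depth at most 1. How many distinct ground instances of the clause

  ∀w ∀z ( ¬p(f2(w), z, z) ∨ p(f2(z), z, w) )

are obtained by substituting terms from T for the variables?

Ground terms of depth ≤ 1:
  If N_k denotes the number of depth-≤k ground terms, the 1 constant gives N_0 = 1, and each function symbol of arity r contributes N_{k-1}^r new terms at level k: N_k = 1 + N_{k-1}.
  N_0 = 1
  N_1 = 1 + 1 = 2
So there are 2 ground terms available for substitution.
The clause has 2 distinct variables (w, z), each appearing in the body. In the free term algebra distinct substitutions yield syntactically distinct ground instances.
Number of ground instances = 2^2 = 4.

4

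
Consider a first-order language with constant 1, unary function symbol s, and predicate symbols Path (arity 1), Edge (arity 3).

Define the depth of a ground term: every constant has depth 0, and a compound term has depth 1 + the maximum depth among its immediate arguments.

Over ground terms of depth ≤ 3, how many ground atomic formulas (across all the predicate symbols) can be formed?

First count ground terms of depth ≤ 3.
Count level by level. With function symbols s/1, the terms of depth ≤ k are the 1 constant together with each function applied to depth-≤(k−1) tuples, so N_k = 1 + N_{k-1}.
N_0 = 1
N_1 = 1 + 1 = 2
N_2 = 1 + 2 = 3
N_3 = 1 + 3 = 4
So |H| = 4.
A ground atom is a predicate applied to a tuple of terms from H, so the count is the sum over predicates of |H|^arity:
  Path: 4;  Edge: 4^3 = 64
Total ground atoms: 4 + 64 = 68.

68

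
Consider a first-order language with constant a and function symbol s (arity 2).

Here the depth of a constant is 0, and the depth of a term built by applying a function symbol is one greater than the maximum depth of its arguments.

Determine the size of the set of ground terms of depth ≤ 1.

Let N_k = |{terms of depth ≤ k}|. Then N_0 = 1 and N_k = 1 + N_{k-1}^2 for k ≥ 1 (one summand per function symbol, arity giving the exponent).
N_0 = 1
N_1 = 1 + 1^2 = 2
Explicitly: a, s(a, a).

2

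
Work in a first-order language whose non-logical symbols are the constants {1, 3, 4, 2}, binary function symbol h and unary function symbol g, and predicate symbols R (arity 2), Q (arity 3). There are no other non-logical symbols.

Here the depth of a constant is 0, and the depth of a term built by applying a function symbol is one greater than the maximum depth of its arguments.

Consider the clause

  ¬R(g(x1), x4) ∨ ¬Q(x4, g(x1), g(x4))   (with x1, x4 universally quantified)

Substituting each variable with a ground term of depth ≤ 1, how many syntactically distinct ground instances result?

Ground terms of depth ≤ 1:
  Count level by level. With function symbols h/2, g/1, the terms of depth ≤ k are the 4 constants together with each function applied to depth-≤(k−1) tuples, so N_k = 4 + N_{k-1}^2 + N_{k-1}.
  N_0 = 4
  N_1 = 4 + 4^2 + 4 = 24
So there are 24 ground terms available for substitution.
The clause has 2 distinct variables (x1, x4), each appearing in the body. In the free term algebra distinct substitutions yield syntactically distinct ground instances.
Number of ground instances = 24^2 = 576.

576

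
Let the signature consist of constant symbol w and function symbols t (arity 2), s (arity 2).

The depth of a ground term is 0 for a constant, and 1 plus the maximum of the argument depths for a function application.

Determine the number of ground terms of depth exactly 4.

1044736

Write N_k for the number of ground terms of depth ≤ k. A term of depth ≤ k is either a constant or a function symbol applied to arguments of depth ≤ k−1, so N_k = 1 + N_{k-1}^2 + N_{k-1}^2.
N_0 = 1
N_1 = 1 + 1^2 + 1^2 = 3
N_2 = 1 + 3^2 + 3^2 = 19
N_3 = 1 + 19^2 + 19^2 = 723
N_4 = 1 + 723^2 + 723^2 = 1045459
Terms of depth exactly 4: N_4 − N_3 = 1045459 − 723 = 1044736.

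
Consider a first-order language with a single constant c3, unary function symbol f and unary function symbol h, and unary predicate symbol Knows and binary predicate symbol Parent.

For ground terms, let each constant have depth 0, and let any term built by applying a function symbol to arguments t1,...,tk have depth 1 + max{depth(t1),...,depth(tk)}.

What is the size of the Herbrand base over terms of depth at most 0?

First count ground terms of depth ≤ 0.
If N_k denotes the number of depth-≤k ground terms, the 1 constant gives N_0 = 1, and each function symbol of arity r contributes N_{k-1}^r new terms at level k: N_k = 1 + N_{k-1} + N_{k-1}.
N_0 = 1
Explicitly: c3.
So |H| = 1.
A ground atom is a predicate applied to a tuple of terms from H, so the count is the sum over predicates of |H|^arity:
  Knows: 1;  Parent: 1^2 = 1
Total ground atoms: 1 + 1 = 2.

2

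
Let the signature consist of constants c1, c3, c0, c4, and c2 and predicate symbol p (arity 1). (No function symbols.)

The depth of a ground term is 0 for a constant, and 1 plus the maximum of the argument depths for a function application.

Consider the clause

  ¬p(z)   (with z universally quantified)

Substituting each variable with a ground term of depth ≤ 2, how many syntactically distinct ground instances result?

Ground terms of depth ≤ 2:
  With no function symbols every ground term is a constant, so there are exactly 5 ground terms at every depth bound.
  N_0 = 5
  N_1 = 5
  N_2 = 5
So there are 5 ground terms available for substitution.
The variable z ranges independently over the available ground terms, and distinct assignments produce distinct instances.
Number of ground instances = 5.

5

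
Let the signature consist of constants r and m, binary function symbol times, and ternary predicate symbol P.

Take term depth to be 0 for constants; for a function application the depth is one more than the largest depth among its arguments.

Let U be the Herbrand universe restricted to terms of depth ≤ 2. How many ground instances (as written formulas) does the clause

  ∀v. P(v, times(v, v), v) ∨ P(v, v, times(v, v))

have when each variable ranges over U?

38

Ground terms of depth ≤ 2:
  Let N_k = |{terms of depth ≤ k}|. Then N_0 = 2 and N_k = 2 + N_{k-1}^2 for k ≥ 1 (one summand per function symbol, arity giving the exponent).
  N_0 = 2
  N_1 = 2 + 2^2 = 6
  N_2 = 2 + 6^2 = 38
So there are 38 ground terms available for substitution.
There is 1 variable to instantiate (v),  occurring in at least one literal, so different choices give different ground instances.
Number of ground instances = 38.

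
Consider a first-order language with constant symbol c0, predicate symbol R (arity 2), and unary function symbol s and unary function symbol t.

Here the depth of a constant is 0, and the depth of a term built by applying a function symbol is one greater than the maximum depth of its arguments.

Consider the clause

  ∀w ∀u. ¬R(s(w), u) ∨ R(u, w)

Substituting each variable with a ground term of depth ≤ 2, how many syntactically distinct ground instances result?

Ground terms of depth ≤ 2:
  Write N_k for the number of ground terms of depth ≤ k. A term of depth ≤ k is either a constant or a function symbol applied to arguments of depth ≤ k−1, so N_k = 1 + N_{k-1} + N_{k-1}.
  N_0 = 1
  N_1 = 1 + 1 + 1 = 3
  N_2 = 1 + 3 + 3 = 7
So there are 7 ground terms available for substitution.
The clause has 2 distinct variables (w, u), each appearing in the body. In the free term algebra distinct substitutions yield syntactically distinct ground instances.
Number of ground instances = 7^2 = 49.

49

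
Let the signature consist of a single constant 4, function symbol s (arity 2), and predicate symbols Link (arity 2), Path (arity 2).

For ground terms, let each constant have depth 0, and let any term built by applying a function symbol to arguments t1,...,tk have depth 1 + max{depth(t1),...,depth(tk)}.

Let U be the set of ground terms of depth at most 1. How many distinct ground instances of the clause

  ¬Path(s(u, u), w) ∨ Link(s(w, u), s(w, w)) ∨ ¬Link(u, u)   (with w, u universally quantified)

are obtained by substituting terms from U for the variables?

Ground terms of depth ≤ 1:
  Write N_k for the number of ground terms of depth ≤ k. A term of depth ≤ k is either a constant or a function symbol applied to arguments of depth ≤ k−1, so N_k = 1 + N_{k-1}^2.
  N_0 = 1
  N_1 = 1 + 1^2 = 2
  Explicitly: 4, s(4, 4).
So there are 2 ground terms available for substitution.
Each of w, u ranges independently over the available ground terms, and distinct assignments produce distinct instances.
Number of ground instances = 2^2 = 4.

4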